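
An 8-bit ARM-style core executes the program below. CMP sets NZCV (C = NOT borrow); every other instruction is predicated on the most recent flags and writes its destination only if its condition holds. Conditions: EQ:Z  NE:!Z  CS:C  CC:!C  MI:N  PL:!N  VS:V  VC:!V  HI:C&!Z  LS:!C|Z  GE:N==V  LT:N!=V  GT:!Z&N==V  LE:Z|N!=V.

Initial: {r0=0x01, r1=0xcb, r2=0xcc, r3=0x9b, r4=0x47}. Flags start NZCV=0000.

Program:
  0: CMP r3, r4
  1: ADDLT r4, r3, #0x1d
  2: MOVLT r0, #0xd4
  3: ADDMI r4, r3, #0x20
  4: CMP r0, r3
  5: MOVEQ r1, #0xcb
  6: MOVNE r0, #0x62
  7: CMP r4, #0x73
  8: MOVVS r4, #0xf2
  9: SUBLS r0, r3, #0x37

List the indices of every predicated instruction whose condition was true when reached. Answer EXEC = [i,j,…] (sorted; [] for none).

EXEC = [1,2,6,8]

0: ✓ CMP  NZCV=0011
1: ✓ ADDLT  r4←0xb8
2: ✓ MOVLT  r0←0xd4
3: · ADDMI
4: ✓ CMP  NZCV=0010
5: · MOVEQ
6: ✓ MOVNE  r0←0x62
7: ✓ CMP  NZCV=0011
8: ✓ MOVVS  r4←0xf2
9: · SUBLS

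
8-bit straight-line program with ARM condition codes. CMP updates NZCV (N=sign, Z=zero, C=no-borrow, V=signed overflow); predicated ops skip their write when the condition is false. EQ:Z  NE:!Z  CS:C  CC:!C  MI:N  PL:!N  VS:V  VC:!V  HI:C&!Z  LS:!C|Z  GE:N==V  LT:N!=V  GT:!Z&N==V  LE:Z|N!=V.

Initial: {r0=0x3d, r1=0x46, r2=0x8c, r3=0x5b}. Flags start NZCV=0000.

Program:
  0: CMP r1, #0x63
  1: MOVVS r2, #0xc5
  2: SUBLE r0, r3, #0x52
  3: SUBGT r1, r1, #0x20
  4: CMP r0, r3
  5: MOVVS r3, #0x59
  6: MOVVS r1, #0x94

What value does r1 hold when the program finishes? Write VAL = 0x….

0: ✓ CMP  NZCV=1000
1: · MOVVS
2: ✓ SUBLE  r0←0x09
3: · SUBGT
4: ✓ CMP  NZCV=1000
5: · MOVVS
6: · MOVVS

VAL = 0x46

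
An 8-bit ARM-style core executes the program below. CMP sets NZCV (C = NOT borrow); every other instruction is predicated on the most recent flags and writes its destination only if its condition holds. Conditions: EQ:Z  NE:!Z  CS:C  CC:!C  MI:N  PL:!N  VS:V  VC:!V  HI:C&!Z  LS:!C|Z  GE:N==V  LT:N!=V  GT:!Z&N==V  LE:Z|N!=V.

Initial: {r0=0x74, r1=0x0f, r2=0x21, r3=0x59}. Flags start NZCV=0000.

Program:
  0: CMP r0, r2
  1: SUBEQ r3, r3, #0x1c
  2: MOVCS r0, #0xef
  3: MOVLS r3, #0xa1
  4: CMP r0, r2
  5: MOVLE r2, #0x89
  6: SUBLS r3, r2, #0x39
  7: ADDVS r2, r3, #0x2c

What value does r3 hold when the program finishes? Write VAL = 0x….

VAL = 0x59

[0] flags=0010 → (cmp)
[1] flags=0010 EQ?F → skip
[2] flags=0010 CS?T → r0=0xef
[3] flags=0010 LS?F → skip
[4] flags=1010 → (cmp)
[5] flags=1010 LE?T → r2=0x89
[6] flags=1010 LS?F → skip
[7] flags=1010 VS?F → skip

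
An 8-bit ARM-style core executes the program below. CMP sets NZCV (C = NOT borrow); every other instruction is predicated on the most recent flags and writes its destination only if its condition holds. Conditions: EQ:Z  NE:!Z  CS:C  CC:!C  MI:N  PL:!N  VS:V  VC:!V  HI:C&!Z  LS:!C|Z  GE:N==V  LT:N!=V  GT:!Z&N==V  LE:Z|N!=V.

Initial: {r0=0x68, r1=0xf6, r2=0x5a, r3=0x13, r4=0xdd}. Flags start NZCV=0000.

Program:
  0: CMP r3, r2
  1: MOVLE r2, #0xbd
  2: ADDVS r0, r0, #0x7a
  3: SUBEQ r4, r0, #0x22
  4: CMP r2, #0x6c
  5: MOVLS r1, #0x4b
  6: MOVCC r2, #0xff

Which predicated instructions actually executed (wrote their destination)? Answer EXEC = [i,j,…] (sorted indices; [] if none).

[0] flags=1000 → (cmp)
[1] flags=1000 LE?T → r2=0xbd
[2] flags=1000 VS?F → skip
[3] flags=1000 EQ?F → skip
[4] flags=0011 → (cmp)
[5] flags=0011 LS?F → skip
[6] flags=0011 CC?F → skip

EXEC = [1]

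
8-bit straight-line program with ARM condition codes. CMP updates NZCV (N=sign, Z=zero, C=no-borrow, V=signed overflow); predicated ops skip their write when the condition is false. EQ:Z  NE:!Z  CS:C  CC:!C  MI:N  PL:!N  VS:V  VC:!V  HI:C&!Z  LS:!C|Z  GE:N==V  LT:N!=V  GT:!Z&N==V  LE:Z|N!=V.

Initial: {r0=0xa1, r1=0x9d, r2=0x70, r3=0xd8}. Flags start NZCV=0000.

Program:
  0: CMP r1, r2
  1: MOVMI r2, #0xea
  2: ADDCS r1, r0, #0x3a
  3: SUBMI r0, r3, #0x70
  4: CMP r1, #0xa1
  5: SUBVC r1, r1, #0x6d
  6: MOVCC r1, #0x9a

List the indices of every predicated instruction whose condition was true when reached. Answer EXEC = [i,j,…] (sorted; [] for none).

EXEC = [2,5]

[0] flags=0011 → (cmp)
[1] flags=0011 MI?F → skip
[2] flags=0011 CS?T → r1=0xdb
[3] flags=0011 MI?F → skip
[4] flags=0010 → (cmp)
[5] flags=0010 VC?T → r1=0x6e
[6] flags=0010 CC?F → skip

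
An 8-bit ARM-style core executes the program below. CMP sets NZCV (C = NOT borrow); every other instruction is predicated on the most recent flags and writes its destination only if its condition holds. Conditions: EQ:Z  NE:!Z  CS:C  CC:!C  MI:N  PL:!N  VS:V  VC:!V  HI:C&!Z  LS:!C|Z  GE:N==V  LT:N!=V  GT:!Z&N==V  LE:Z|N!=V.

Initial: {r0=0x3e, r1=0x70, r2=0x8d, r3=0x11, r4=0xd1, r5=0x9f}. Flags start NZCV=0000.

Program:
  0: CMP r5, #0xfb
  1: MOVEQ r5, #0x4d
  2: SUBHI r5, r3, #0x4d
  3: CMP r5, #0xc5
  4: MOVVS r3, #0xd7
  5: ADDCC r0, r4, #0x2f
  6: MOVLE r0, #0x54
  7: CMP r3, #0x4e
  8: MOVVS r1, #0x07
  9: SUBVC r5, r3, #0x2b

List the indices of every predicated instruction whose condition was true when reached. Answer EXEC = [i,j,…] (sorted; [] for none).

EXEC = [5,6,9]

0: ✓ CMP  NZCV=1000
1: · MOVEQ
2: · SUBHI
3: ✓ CMP  NZCV=1000
4: · MOVVS
5: ✓ ADDCC  r0←0x00
6: ✓ MOVLE  r0←0x54
7: ✓ CMP  NZCV=1000
8: · MOVVS
9: ✓ SUBVC  r5←0xe6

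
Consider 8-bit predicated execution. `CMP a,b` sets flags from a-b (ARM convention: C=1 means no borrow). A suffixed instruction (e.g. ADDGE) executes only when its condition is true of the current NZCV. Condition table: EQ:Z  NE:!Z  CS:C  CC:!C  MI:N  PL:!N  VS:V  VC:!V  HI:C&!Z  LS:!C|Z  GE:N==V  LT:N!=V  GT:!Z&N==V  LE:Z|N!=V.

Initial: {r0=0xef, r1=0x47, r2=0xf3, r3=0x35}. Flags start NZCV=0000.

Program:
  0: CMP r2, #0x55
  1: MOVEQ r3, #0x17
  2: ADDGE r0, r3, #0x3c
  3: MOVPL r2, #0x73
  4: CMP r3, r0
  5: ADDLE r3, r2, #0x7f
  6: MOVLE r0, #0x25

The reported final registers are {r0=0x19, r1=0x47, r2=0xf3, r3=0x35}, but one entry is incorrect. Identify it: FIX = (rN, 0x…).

FIX = (r0, 0xef)

0: ✓ CMP  NZCV=1010
1: · MOVEQ
2: · ADDGE
3: · MOVPL
4: ✓ CMP  NZCV=0000
5: · ADDLE
6: · MOVLE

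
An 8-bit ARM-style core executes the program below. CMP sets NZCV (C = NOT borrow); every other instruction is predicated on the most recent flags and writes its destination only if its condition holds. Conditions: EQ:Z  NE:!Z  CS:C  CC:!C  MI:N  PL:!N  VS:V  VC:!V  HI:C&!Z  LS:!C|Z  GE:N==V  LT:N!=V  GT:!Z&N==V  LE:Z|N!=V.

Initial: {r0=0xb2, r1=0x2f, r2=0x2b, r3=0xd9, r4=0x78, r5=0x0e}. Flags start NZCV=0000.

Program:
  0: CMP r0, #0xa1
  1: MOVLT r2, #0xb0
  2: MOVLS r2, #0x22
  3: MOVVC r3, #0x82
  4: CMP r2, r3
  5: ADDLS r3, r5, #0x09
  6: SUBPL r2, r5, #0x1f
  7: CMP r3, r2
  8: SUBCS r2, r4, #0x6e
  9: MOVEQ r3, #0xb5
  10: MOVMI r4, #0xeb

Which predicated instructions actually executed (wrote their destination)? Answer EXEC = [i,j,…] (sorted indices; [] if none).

EXEC = [3,5,10]

[0] flags=0010 → (cmp)
[1] flags=0010 LT?F → skip
[2] flags=0010 LS?F → skip
[3] flags=0010 VC?T → r3=0x82
[4] flags=1001 → (cmp)
[5] flags=1001 LS?T → r3=0x17
[6] flags=1001 PL?F → skip
[7] flags=1000 → (cmp)
[8] flags=1000 CS?F → skip
[9] flags=1000 EQ?F → skip
[10] flags=1000 MI?T → r4=0xeb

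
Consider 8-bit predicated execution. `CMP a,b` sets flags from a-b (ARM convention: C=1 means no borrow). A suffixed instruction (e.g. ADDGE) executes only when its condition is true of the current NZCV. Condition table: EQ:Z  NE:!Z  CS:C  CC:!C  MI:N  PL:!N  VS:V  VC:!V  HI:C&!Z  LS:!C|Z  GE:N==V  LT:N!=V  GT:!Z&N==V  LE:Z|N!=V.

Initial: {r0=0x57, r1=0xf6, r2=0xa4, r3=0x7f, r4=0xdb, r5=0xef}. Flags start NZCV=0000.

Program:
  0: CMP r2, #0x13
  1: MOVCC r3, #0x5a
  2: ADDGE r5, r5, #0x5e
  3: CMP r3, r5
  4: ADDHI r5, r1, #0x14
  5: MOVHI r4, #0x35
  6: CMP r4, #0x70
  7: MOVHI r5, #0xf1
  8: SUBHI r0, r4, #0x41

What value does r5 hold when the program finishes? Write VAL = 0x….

[0] flags=1010 → (cmp)
[1] flags=1010 CC?F → skip
[2] flags=1010 GE?F → skip
[3] flags=1001 → (cmp)
[4] flags=1001 HI?F → skip
[5] flags=1001 HI?F → skip
[6] flags=0011 → (cmp)
[7] flags=0011 HI?T → r5=0xf1
[8] flags=0011 HI?T → r0=0x9a

VAL = 0xf1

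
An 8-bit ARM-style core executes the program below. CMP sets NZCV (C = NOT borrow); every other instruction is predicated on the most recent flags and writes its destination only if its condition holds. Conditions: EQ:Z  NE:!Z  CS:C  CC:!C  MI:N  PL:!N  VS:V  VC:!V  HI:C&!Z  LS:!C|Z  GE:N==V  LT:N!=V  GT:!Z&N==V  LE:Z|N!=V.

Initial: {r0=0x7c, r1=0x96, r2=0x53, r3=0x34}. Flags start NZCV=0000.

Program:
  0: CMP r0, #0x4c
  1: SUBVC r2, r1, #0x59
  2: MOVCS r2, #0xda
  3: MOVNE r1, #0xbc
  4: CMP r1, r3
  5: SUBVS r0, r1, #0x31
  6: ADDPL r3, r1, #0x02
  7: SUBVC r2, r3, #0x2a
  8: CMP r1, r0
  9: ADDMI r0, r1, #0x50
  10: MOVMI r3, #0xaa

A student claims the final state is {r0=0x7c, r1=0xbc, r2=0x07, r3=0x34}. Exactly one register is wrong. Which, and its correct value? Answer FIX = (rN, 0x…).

FIX = (r2, 0x0a)

[0] flags=0010 → (cmp)
[1] flags=0010 VC?T → r2=0x3d
[2] flags=0010 CS?T → r2=0xda
[3] flags=0010 NE?T → r1=0xbc
[4] flags=1010 → (cmp)
[5] flags=1010 VS?F → skip
[6] flags=1010 PL?F → skip
[7] flags=1010 VC?T → r2=0x0a
[8] flags=0011 → (cmp)
[9] flags=0011 MI?F → skip
[10] flags=0011 MI?F → skip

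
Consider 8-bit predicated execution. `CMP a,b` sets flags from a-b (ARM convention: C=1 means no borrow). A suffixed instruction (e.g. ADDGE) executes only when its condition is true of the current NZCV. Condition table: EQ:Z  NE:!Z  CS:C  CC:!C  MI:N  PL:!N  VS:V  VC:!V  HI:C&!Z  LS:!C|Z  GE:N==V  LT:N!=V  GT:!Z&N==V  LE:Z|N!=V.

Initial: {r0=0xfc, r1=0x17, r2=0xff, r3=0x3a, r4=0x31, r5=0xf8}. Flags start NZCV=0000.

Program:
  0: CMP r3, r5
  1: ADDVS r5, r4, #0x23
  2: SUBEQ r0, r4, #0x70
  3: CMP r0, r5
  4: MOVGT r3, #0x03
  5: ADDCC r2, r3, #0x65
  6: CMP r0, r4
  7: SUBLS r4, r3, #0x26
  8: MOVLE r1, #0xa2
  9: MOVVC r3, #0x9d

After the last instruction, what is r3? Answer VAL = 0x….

[0] flags=0000 → (cmp)
[1] flags=0000 VS?F → skip
[2] flags=0000 EQ?F → skip
[3] flags=0010 → (cmp)
[4] flags=0010 GT?T → r3=0x03
[5] flags=0010 CC?F → skip
[6] flags=1010 → (cmp)
[7] flags=1010 LS?F → skip
[8] flags=1010 LE?T → r1=0xa2
[9] flags=1010 VC?T → r3=0x9d

VAL = 0x9d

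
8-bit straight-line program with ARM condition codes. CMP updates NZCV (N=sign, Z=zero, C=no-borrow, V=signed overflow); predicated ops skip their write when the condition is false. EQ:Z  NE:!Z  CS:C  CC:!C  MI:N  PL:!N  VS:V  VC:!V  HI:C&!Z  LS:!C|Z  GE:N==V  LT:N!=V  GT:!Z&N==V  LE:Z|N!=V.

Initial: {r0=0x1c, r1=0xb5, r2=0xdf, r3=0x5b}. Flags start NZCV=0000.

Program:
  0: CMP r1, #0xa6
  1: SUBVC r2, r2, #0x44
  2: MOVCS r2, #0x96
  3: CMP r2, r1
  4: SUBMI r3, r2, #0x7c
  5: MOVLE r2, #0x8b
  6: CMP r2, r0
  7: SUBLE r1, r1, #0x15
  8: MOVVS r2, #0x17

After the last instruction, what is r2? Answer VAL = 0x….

VAL = 0x17

0: ✓ CMP  NZCV=0010
1: ✓ SUBVC  r2←0x9b
2: ✓ MOVCS  r2←0x96
3: ✓ CMP  NZCV=1000
4: ✓ SUBMI  r3←0x1a
5: ✓ MOVLE  r2←0x8b
6: ✓ CMP  NZCV=0011
7: ✓ SUBLE  r1←0xa0
8: ✓ MOVVS  r2←0x17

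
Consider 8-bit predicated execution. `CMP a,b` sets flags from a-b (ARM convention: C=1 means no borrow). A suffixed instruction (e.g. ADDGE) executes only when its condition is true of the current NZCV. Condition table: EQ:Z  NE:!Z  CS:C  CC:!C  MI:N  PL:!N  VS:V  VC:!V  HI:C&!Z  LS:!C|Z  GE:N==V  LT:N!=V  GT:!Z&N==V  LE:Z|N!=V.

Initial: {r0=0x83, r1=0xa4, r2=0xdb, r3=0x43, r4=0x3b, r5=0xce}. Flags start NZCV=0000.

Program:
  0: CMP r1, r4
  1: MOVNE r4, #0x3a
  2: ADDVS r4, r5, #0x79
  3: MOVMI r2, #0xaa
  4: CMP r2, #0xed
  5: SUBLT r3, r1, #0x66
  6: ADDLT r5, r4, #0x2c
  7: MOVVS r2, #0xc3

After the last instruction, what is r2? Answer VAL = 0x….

0: ✓ CMP  NZCV=0011
1: ✓ MOVNE  r4←0x3a
2: ✓ ADDVS  r4←0x47
3: · MOVMI
4: ✓ CMP  NZCV=1000
5: ✓ SUBLT  r3←0x3e
6: ✓ ADDLT  r5←0x73
7: · MOVVS

VAL = 0xdb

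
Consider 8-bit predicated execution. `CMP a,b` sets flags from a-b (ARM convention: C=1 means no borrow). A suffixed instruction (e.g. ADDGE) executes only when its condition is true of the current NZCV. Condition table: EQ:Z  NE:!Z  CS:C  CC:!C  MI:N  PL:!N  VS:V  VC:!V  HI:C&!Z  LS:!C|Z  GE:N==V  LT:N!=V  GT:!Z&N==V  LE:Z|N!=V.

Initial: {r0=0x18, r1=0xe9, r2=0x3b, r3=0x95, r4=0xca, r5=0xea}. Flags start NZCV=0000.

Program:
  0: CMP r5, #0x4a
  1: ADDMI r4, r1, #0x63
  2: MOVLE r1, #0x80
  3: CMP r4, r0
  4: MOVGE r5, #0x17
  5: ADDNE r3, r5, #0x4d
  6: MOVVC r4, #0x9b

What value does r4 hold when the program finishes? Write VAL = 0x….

0: ✓ CMP  NZCV=1010
1: ✓ ADDMI  r4←0x4c
2: ✓ MOVLE  r1←0x80
3: ✓ CMP  NZCV=0010
4: ✓ MOVGE  r5←0x17
5: ✓ ADDNE  r3←0x64
6: ✓ MOVVC  r4←0x9b

VAL = 0x9b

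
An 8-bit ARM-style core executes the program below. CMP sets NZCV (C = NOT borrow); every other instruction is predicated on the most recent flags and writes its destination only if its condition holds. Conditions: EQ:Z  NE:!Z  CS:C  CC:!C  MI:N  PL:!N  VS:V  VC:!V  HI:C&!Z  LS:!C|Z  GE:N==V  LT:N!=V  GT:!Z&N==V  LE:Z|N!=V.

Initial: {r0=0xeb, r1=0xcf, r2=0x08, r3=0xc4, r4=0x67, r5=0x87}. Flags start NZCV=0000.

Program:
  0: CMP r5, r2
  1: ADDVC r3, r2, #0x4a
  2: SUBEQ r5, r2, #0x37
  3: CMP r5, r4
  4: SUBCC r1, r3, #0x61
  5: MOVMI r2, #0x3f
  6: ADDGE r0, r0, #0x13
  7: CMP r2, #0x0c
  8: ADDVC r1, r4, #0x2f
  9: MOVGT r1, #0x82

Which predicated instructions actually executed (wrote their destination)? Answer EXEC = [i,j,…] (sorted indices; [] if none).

[0] flags=0011 → (cmp)
[1] flags=0011 VC?F → skip
[2] flags=0011 EQ?F → skip
[3] flags=0011 → (cmp)
[4] flags=0011 CC?F → skip
[5] flags=0011 MI?F → skip
[6] flags=0011 GE?F → skip
[7] flags=1000 → (cmp)
[8] flags=1000 VC?T → r1=0x96
[9] flags=1000 GT?F → skip

EXEC = [8]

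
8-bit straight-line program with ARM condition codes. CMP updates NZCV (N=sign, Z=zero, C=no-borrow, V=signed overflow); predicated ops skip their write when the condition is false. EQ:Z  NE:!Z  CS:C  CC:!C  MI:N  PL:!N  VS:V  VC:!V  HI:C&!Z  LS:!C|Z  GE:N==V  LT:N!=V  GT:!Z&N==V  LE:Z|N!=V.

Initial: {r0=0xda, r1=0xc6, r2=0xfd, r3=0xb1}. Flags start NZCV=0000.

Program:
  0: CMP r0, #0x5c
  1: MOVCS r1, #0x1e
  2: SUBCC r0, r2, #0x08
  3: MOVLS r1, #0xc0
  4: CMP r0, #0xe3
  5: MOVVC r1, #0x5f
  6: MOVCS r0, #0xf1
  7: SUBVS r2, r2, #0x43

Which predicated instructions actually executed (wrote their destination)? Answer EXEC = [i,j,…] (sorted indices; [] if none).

0: ✓ CMP  NZCV=0011
1: ✓ MOVCS  r1←0x1e
2: · SUBCC
3: · MOVLS
4: ✓ CMP  NZCV=1000
5: ✓ MOVVC  r1←0x5f
6: · MOVCS
7: · SUBVS

EXEC = [1,5]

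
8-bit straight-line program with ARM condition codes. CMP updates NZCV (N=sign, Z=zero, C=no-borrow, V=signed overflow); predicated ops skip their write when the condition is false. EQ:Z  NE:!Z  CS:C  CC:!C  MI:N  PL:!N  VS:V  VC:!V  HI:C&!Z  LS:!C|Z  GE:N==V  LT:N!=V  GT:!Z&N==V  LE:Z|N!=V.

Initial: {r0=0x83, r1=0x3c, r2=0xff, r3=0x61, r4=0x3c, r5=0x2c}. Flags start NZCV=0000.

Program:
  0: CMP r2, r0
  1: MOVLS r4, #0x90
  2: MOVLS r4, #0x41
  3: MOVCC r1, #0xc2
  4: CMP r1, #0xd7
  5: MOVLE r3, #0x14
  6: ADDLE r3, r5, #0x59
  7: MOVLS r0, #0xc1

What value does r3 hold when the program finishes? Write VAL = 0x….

[0] flags=0010 → (cmp)
[1] flags=0010 LS?F → skip
[2] flags=0010 LS?F → skip
[3] flags=0010 CC?F → skip
[4] flags=0000 → (cmp)
[5] flags=0000 LE?F → skip
[6] flags=0000 LE?F → skip
[7] flags=0000 LS?T → r0=0xc1

VAL = 0x61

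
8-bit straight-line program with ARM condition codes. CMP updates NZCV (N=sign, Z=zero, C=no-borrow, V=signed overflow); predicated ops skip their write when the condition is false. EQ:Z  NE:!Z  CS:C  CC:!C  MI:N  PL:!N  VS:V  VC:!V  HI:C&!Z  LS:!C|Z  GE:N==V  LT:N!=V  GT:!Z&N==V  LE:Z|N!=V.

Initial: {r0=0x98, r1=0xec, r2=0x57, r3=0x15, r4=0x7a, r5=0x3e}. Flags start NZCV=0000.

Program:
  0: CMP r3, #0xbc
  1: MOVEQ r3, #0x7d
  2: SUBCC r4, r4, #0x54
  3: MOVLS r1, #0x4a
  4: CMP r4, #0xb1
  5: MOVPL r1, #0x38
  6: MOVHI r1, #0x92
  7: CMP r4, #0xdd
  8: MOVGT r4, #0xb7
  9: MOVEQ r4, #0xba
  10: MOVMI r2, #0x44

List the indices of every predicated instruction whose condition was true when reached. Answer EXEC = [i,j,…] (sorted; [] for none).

EXEC = [2,3,5,8]

[0] flags=0000 → (cmp)
[1] flags=0000 EQ?F → skip
[2] flags=0000 CC?T → r4=0x26
[3] flags=0000 LS?T → r1=0x4a
[4] flags=0000 → (cmp)
[5] flags=0000 PL?T → r1=0x38
[6] flags=0000 HI?F → skip
[7] flags=0000 → (cmp)
[8] flags=0000 GT?T → r4=0xb7
[9] flags=0000 EQ?F → skip
[10] flags=0000 MI?F → skip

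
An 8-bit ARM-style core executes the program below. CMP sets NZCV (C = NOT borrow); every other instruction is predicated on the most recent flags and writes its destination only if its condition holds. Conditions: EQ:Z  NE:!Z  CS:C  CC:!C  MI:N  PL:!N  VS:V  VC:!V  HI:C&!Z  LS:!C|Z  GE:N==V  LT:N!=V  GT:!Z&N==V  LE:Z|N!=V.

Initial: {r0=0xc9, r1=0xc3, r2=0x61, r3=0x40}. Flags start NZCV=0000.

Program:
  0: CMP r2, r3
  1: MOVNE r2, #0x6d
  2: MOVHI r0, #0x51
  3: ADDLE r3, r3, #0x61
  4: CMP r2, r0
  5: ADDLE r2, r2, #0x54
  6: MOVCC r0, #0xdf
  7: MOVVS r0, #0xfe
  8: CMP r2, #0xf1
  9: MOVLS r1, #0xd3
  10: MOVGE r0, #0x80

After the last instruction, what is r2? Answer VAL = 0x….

VAL = 0x6d

[0] flags=0010 → (cmp)
[1] flags=0010 NE?T → r2=0x6d
[2] flags=0010 HI?T → r0=0x51
[3] flags=0010 LE?F → skip
[4] flags=0010 → (cmp)
[5] flags=0010 LE?F → skip
[6] flags=0010 CC?F → skip
[7] flags=0010 VS?F → skip
[8] flags=0000 → (cmp)
[9] flags=0000 LS?T → r1=0xd3
[10] flags=0000 GE?T → r0=0x80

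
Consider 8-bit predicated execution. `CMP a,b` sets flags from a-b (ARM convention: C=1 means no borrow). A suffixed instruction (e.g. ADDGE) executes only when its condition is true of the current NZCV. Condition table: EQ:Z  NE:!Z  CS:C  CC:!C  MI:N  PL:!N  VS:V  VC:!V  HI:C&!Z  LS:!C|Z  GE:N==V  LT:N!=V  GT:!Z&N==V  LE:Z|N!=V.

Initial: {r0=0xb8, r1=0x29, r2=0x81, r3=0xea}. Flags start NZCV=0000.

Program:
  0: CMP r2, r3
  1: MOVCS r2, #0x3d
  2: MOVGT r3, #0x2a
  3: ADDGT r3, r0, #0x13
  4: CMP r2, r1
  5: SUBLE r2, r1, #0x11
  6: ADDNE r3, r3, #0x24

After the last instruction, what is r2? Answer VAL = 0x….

0: ✓ CMP  NZCV=1000
1: · MOVCS
2: · MOVGT
3: · ADDGT
4: ✓ CMP  NZCV=0011
5: ✓ SUBLE  r2←0x18
6: ✓ ADDNE  r3←0x0e

VAL = 0x18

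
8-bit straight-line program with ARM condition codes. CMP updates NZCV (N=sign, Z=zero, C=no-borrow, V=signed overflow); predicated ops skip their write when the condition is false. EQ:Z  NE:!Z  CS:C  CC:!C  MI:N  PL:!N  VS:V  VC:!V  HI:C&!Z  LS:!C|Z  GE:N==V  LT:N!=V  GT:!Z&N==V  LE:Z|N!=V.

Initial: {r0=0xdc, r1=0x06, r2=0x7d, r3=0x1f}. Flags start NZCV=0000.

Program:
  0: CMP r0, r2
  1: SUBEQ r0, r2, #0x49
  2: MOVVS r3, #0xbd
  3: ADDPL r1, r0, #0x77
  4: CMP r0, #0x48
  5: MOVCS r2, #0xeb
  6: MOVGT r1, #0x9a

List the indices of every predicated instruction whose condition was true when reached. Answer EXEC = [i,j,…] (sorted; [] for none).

0: ✓ CMP  NZCV=0011
1: · SUBEQ
2: ✓ MOVVS  r3←0xbd
3: ✓ ADDPL  r1←0x53
4: ✓ CMP  NZCV=1010
5: ✓ MOVCS  r2←0xeb
6: · MOVGT

EXEC = [2,3,5]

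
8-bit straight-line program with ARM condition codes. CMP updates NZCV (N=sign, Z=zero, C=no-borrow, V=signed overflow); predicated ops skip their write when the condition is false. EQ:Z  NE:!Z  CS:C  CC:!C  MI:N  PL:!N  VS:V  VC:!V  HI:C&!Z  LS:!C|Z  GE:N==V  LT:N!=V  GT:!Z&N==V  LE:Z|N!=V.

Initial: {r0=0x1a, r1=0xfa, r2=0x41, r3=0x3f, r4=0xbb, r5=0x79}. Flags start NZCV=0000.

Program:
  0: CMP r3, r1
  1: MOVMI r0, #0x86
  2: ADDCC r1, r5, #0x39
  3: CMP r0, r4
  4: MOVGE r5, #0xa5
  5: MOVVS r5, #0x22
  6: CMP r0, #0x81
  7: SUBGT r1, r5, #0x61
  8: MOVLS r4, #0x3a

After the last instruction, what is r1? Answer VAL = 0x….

VAL = 0x44

[0] flags=0000 → (cmp)
[1] flags=0000 MI?F → skip
[2] flags=0000 CC?T → r1=0xb2
[3] flags=0000 → (cmp)
[4] flags=0000 GE?T → r5=0xa5
[5] flags=0000 VS?F → skip
[6] flags=1001 → (cmp)
[7] flags=1001 GT?T → r1=0x44
[8] flags=1001 LS?T → r4=0x3a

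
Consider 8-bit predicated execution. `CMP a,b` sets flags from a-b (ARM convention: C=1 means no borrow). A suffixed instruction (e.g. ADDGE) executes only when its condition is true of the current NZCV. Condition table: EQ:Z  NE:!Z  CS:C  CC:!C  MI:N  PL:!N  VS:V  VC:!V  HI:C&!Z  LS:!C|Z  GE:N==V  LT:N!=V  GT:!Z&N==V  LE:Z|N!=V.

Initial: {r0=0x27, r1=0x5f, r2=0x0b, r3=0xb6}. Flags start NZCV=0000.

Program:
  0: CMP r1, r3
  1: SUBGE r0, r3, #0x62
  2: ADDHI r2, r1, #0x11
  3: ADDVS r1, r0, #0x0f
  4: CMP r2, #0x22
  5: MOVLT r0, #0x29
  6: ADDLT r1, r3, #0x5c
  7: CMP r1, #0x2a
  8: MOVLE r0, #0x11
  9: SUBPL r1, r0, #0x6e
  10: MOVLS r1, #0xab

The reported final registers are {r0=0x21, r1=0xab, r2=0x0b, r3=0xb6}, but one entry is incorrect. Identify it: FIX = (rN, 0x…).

0: ✓ CMP  NZCV=1001
1: ✓ SUBGE  r0←0x54
2: · ADDHI
3: ✓ ADDVS  r1←0x63
4: ✓ CMP  NZCV=1000
5: ✓ MOVLT  r0←0x29
6: ✓ ADDLT  r1←0x12
7: ✓ CMP  NZCV=1000
8: ✓ MOVLE  r0←0x11
9: · SUBPL
10: ✓ MOVLS  r1←0xab

FIX = (r0, 0x11)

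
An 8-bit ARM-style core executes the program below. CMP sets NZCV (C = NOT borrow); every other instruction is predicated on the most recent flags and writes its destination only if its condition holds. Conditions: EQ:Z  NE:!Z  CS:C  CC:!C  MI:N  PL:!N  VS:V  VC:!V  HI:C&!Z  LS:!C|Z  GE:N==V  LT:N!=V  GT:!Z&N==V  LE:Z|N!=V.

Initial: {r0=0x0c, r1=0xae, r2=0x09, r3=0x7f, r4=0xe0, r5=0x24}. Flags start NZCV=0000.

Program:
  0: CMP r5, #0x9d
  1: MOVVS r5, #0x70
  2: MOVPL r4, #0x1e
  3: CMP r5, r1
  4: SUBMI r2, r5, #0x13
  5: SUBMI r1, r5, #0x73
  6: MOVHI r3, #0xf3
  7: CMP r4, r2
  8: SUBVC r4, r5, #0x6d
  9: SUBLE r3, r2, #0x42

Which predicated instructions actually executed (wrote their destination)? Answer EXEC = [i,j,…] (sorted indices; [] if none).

[0] flags=1001 → (cmp)
[1] flags=1001 VS?T → r5=0x70
[2] flags=1001 PL?F → skip
[3] flags=1001 → (cmp)
[4] flags=1001 MI?T → r2=0x5d
[5] flags=1001 MI?T → r1=0xfd
[6] flags=1001 HI?F → skip
[7] flags=1010 → (cmp)
[8] flags=1010 VC?T → r4=0x03
[9] flags=1010 LE?T → r3=0x1b

EXEC = [1,4,5,8,9]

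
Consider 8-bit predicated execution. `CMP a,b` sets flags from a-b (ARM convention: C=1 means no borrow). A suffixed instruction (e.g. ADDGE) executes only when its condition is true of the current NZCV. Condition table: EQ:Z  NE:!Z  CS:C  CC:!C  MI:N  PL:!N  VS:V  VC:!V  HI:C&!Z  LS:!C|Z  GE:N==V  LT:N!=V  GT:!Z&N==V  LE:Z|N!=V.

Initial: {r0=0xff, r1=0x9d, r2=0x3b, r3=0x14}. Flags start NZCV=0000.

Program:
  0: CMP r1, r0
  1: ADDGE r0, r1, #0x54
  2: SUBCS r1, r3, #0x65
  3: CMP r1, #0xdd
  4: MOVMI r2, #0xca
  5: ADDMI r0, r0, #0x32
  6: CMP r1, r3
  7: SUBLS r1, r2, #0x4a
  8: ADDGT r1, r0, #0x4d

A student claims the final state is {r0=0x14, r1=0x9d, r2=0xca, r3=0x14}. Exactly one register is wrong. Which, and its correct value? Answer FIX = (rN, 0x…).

[0] flags=1000 → (cmp)
[1] flags=1000 GE?F → skip
[2] flags=1000 CS?F → skip
[3] flags=1000 → (cmp)
[4] flags=1000 MI?T → r2=0xca
[5] flags=1000 MI?T → r0=0x31
[6] flags=1010 → (cmp)
[7] flags=1010 LS?F → skip
[8] flags=1010 GT?F → skip

FIX = (r0, 0x31)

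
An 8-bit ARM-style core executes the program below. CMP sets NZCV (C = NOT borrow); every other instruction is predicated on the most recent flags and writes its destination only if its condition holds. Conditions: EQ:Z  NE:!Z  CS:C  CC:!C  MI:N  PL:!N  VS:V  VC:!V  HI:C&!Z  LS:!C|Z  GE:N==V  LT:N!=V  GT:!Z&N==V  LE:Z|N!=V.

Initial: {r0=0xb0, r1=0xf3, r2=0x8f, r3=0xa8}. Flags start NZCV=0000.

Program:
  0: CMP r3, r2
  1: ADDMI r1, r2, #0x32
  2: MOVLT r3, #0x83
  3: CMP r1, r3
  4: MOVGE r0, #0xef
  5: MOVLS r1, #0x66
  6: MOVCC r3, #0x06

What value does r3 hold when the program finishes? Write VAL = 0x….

VAL = 0xa8

[0] flags=0010 → (cmp)
[1] flags=0010 MI?F → skip
[2] flags=0010 LT?F → skip
[3] flags=0010 → (cmp)
[4] flags=0010 GE?T → r0=0xef
[5] flags=0010 LS?F → skip
[6] flags=0010 CC?F → skip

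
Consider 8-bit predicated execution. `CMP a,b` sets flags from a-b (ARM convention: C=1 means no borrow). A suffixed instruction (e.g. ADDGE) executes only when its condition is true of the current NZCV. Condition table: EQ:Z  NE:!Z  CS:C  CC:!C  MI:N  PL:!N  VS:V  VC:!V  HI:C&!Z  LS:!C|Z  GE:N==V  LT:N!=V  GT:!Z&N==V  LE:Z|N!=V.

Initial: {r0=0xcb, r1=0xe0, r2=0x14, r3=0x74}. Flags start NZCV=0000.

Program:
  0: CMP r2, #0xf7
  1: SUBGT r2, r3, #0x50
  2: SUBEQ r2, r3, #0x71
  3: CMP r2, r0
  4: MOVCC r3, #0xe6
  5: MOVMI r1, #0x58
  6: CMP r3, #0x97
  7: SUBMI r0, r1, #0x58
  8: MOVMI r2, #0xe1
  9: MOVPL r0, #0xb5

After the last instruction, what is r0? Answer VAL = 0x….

VAL = 0xb5

[0] flags=0000 → (cmp)
[1] flags=0000 GT?T → r2=0x24
[2] flags=0000 EQ?F → skip
[3] flags=0000 → (cmp)
[4] flags=0000 CC?T → r3=0xe6
[5] flags=0000 MI?F → skip
[6] flags=0010 → (cmp)
[7] flags=0010 MI?F → skip
[8] flags=0010 MI?F → skip
[9] flags=0010 PL?T → r0=0xb5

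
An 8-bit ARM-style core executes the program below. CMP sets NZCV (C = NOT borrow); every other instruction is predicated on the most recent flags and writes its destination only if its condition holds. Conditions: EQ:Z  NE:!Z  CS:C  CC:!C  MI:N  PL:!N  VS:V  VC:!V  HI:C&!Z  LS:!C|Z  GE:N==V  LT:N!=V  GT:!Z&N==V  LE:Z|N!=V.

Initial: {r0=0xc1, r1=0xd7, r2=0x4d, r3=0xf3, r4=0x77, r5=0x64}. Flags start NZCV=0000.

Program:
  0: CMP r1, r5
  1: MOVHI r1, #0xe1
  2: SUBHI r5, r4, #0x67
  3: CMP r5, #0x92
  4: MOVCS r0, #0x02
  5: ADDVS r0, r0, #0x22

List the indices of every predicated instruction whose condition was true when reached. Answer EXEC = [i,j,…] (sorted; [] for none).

EXEC = [1,2]

0: ✓ CMP  NZCV=0011
1: ✓ MOVHI  r1←0xe1
2: ✓ SUBHI  r5←0x10
3: ✓ CMP  NZCV=0000
4: · MOVCS
5: · ADDVS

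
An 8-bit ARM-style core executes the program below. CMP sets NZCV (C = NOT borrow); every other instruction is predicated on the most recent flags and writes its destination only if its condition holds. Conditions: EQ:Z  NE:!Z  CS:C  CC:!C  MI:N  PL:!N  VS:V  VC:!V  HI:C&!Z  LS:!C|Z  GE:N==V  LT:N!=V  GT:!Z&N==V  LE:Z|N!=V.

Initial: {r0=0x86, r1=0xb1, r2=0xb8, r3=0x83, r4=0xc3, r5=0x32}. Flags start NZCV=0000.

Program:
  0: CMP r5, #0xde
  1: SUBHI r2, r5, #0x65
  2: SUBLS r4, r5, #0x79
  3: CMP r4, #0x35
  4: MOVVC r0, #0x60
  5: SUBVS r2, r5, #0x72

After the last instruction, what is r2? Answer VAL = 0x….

0: ✓ CMP  NZCV=0000
1: · SUBHI
2: ✓ SUBLS  r4←0xb9
3: ✓ CMP  NZCV=1010
4: ✓ MOVVC  r0←0x60
5: · SUBVS

VAL = 0xb8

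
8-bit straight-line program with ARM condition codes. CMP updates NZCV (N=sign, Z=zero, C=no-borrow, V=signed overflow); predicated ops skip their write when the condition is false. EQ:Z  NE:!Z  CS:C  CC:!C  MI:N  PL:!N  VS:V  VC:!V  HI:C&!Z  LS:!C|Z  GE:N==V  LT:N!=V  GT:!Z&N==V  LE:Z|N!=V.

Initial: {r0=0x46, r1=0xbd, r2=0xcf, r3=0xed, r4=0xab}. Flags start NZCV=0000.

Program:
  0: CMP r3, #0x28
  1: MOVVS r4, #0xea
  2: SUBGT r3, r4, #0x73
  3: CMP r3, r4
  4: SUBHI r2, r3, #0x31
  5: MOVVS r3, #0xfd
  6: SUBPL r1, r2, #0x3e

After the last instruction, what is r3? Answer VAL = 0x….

0: ✓ CMP  NZCV=1010
1: · MOVVS
2: · SUBGT
3: ✓ CMP  NZCV=0010
4: ✓ SUBHI  r2←0xbc
5: · MOVVS
6: ✓ SUBPL  r1←0x7e

VAL = 0xed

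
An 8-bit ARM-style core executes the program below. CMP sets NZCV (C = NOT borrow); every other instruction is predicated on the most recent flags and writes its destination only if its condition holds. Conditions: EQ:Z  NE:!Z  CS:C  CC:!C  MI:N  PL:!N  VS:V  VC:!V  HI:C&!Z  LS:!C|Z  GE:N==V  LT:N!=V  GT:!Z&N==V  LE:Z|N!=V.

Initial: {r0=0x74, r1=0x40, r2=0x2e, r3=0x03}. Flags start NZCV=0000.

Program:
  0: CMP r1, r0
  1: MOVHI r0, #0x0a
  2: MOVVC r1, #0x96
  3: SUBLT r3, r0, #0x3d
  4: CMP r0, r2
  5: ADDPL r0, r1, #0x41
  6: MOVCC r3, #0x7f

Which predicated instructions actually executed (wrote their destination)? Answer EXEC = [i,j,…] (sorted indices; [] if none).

[0] flags=1000 → (cmp)
[1] flags=1000 HI?F → skip
[2] flags=1000 VC?T → r1=0x96
[3] flags=1000 LT?T → r3=0x37
[4] flags=0010 → (cmp)
[5] flags=0010 PL?T → r0=0xd7
[6] flags=0010 CC?F → skip

EXEC = [2,3,5]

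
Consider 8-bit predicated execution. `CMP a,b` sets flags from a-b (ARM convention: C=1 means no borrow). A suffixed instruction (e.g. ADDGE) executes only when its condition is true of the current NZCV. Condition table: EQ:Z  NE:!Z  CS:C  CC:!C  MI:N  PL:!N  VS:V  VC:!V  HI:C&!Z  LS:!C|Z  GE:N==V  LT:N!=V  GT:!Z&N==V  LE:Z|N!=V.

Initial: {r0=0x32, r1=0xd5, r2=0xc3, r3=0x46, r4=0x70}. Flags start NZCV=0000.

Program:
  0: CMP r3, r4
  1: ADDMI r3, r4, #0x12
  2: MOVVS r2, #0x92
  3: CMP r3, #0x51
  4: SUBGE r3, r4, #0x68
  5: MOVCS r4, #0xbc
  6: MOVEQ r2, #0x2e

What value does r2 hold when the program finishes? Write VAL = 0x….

VAL = 0xc3

0: ✓ CMP  NZCV=1000
1: ✓ ADDMI  r3←0x82
2: · MOVVS
3: ✓ CMP  NZCV=0011
4: · SUBGE
5: ✓ MOVCS  r4←0xbc
6: · MOVEQ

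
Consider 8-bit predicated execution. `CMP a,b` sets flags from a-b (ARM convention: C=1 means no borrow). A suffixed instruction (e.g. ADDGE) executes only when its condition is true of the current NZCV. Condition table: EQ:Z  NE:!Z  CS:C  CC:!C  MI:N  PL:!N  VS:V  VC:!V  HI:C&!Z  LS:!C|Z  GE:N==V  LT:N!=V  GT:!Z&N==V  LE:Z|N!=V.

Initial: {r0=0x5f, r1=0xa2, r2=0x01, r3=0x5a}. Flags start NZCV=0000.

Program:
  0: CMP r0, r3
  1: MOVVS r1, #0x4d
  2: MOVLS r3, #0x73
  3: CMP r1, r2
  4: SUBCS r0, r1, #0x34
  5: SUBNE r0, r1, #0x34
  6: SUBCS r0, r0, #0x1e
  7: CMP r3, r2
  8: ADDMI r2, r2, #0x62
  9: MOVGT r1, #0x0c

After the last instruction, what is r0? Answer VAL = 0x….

VAL = 0x50

[0] flags=0010 → (cmp)
[1] flags=0010 VS?F → skip
[2] flags=0010 LS?F → skip
[3] flags=1010 → (cmp)
[4] flags=1010 CS?T → r0=0x6e
[5] flags=1010 NE?T → r0=0x6e
[6] flags=1010 CS?T → r0=0x50
[7] flags=0010 → (cmp)
[8] flags=0010 MI?F → skip
[9] flags=0010 GT?T → r1=0x0c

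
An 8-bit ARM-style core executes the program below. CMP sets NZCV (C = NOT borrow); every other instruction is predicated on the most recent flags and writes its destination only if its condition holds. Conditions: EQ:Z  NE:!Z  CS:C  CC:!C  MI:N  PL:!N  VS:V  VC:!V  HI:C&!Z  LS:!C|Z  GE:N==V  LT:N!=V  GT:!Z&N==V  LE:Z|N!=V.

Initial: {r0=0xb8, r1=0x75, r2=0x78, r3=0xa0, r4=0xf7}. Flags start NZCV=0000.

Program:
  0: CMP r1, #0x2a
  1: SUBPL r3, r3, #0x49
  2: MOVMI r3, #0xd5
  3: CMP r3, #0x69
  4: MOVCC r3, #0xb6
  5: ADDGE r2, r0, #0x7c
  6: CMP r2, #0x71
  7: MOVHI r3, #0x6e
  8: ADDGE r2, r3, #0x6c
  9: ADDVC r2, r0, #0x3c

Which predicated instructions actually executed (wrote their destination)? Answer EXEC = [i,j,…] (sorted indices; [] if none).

0: ✓ CMP  NZCV=0010
1: ✓ SUBPL  r3←0x57
2: · MOVMI
3: ✓ CMP  NZCV=1000
4: ✓ MOVCC  r3←0xb6
5: · ADDGE
6: ✓ CMP  NZCV=0010
7: ✓ MOVHI  r3←0x6e
8: ✓ ADDGE  r2←0xda
9: ✓ ADDVC  r2←0xf4

EXEC = [1,4,7,8,9]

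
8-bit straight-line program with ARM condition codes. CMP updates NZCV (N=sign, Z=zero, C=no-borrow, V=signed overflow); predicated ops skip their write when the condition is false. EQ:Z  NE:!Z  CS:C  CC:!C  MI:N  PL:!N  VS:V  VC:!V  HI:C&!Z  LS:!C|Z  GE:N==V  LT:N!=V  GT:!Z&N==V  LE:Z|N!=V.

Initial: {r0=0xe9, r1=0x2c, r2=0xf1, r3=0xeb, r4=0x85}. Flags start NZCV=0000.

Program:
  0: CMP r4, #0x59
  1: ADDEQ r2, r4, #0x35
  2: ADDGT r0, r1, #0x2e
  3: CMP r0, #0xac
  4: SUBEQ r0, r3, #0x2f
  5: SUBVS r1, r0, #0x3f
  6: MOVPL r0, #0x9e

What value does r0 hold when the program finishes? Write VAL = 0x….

0: ✓ CMP  NZCV=0011
1: · ADDEQ
2: · ADDGT
3: ✓ CMP  NZCV=0010
4: · SUBEQ
5: · SUBVS
6: ✓ MOVPL  r0←0x9e

VAL = 0x9e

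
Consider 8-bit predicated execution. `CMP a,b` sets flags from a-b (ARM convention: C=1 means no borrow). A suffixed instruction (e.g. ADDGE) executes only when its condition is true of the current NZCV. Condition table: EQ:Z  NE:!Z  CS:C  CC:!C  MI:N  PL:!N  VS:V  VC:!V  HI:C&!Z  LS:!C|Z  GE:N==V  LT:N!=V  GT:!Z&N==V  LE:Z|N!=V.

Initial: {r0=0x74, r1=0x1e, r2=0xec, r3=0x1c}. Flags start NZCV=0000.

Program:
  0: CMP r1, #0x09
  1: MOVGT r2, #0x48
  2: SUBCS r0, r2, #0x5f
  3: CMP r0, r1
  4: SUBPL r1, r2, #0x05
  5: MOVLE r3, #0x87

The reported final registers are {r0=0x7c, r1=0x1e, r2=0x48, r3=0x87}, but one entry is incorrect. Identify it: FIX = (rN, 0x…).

0: ✓ CMP  NZCV=0010
1: ✓ MOVGT  r2←0x48
2: ✓ SUBCS  r0←0xe9
3: ✓ CMP  NZCV=1010
4: · SUBPL
5: ✓ MOVLE  r3←0x87

FIX = (r0, 0xe9)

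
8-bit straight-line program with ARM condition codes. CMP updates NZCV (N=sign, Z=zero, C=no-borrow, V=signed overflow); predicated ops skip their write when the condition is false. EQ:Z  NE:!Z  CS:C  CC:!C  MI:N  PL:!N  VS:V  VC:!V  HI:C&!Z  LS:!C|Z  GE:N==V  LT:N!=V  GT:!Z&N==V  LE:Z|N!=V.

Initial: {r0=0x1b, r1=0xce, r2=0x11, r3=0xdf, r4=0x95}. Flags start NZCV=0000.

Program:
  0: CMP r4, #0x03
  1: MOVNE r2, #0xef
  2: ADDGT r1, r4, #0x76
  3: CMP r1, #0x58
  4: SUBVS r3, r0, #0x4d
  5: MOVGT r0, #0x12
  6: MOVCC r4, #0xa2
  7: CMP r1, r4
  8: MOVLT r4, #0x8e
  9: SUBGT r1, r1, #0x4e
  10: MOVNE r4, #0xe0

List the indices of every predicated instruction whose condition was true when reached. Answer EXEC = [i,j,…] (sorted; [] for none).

0: ✓ CMP  NZCV=1010
1: ✓ MOVNE  r2←0xef
2: · ADDGT
3: ✓ CMP  NZCV=0011
4: ✓ SUBVS  r3←0xce
5: · MOVGT
6: · MOVCC
7: ✓ CMP  NZCV=0010
8: · MOVLT
9: ✓ SUBGT  r1←0x80
10: ✓ MOVNE  r4←0xe0

EXEC = [1,4,9,10]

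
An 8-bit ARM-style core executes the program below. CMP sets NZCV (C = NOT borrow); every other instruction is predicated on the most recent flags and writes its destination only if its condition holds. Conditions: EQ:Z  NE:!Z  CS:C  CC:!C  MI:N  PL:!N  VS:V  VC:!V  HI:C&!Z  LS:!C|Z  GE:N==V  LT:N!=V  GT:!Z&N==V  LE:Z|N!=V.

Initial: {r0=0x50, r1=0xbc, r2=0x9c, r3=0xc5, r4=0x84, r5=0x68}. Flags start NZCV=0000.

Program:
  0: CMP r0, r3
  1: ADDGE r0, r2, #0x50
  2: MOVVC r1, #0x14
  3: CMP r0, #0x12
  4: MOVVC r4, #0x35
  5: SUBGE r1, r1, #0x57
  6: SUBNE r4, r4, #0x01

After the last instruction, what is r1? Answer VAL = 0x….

VAL = 0xbc

[0] flags=1001 → (cmp)
[1] flags=1001 GE?T → r0=0xec
[2] flags=1001 VC?F → skip
[3] flags=1010 → (cmp)
[4] flags=1010 VC?T → r4=0x35
[5] flags=1010 GE?F → skip
[6] flags=1010 NE?T → r4=0x34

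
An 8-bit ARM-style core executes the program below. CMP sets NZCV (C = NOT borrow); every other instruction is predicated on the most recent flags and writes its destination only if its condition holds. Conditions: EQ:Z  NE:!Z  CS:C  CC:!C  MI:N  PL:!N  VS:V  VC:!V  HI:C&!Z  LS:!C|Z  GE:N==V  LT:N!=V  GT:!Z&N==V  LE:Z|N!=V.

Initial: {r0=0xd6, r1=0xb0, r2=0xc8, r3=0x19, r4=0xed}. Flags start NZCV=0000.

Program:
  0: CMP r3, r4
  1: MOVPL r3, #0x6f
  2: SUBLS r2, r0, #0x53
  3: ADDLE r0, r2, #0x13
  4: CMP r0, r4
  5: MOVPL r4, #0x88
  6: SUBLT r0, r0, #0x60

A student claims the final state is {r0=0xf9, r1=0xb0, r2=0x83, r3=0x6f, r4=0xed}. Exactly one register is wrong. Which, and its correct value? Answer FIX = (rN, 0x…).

0: ✓ CMP  NZCV=0000
1: ✓ MOVPL  r3←0x6f
2: ✓ SUBLS  r2←0x83
3: · ADDLE
4: ✓ CMP  NZCV=1000
5: · MOVPL
6: ✓ SUBLT  r0←0x76

FIX = (r0, 0x76)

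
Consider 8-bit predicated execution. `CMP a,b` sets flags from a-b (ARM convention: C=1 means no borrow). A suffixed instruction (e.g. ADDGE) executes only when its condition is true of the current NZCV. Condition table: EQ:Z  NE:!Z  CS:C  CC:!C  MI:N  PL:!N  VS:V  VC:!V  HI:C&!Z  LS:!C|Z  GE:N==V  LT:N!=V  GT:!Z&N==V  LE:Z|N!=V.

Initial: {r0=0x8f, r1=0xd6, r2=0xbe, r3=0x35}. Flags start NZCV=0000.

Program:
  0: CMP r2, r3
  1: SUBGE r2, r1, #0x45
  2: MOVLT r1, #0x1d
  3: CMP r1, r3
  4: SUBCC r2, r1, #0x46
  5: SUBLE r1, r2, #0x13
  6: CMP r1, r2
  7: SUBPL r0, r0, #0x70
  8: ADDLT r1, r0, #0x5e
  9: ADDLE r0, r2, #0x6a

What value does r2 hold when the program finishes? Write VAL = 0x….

0: ✓ CMP  NZCV=1010
1: · SUBGE
2: ✓ MOVLT  r1←0x1d
3: ✓ CMP  NZCV=1000
4: ✓ SUBCC  r2←0xd7
5: ✓ SUBLE  r1←0xc4
6: ✓ CMP  NZCV=1000
7: · SUBPL
8: ✓ ADDLT  r1←0xed
9: ✓ ADDLE  r0←0x41

VAL = 0xd7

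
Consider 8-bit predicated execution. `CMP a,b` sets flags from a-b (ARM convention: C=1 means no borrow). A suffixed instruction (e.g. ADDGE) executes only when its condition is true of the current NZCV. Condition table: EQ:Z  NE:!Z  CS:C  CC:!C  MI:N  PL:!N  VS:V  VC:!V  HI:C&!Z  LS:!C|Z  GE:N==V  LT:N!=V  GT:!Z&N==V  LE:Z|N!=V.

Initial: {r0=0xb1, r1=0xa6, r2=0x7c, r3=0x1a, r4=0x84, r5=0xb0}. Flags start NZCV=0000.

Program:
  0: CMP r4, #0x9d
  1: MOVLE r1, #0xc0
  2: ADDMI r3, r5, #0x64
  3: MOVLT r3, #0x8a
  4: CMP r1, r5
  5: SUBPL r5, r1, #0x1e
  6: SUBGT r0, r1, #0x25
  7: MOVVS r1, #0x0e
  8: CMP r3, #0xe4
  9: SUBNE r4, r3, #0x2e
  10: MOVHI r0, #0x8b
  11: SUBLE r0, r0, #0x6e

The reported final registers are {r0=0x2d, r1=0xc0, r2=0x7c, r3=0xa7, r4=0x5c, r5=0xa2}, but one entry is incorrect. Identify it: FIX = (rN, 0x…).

FIX = (r3, 0x8a)

0: ✓ CMP  NZCV=1000
1: ✓ MOVLE  r1←0xc0
2: ✓ ADDMI  r3←0x14
3: ✓ MOVLT  r3←0x8a
4: ✓ CMP  NZCV=0010
5: ✓ SUBPL  r5←0xa2
6: ✓ SUBGT  r0←0x9b
7: · MOVVS
8: ✓ CMP  NZCV=1000
9: ✓ SUBNE  r4←0x5c
10: · MOVHI
11: ✓ SUBLE  r0←0x2d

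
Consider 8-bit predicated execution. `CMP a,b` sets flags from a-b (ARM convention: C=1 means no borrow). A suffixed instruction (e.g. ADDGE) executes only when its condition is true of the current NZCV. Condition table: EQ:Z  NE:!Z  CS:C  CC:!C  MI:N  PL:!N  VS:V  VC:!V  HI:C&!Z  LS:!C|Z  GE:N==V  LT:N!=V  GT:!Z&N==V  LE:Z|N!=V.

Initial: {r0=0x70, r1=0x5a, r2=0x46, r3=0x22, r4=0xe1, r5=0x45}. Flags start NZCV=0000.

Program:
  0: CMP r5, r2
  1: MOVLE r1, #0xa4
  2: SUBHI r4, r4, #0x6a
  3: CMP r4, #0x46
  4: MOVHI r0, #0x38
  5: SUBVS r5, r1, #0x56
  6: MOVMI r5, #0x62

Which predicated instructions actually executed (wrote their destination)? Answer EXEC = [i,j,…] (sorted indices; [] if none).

EXEC = [1,4,6]

[0] flags=1000 → (cmp)
[1] flags=1000 LE?T → r1=0xa4
[2] flags=1000 HI?F → skip
[3] flags=1010 → (cmp)
[4] flags=1010 HI?T → r0=0x38
[5] flags=1010 VS?F → skip
[6] flags=1010 MI?T → r5=0x62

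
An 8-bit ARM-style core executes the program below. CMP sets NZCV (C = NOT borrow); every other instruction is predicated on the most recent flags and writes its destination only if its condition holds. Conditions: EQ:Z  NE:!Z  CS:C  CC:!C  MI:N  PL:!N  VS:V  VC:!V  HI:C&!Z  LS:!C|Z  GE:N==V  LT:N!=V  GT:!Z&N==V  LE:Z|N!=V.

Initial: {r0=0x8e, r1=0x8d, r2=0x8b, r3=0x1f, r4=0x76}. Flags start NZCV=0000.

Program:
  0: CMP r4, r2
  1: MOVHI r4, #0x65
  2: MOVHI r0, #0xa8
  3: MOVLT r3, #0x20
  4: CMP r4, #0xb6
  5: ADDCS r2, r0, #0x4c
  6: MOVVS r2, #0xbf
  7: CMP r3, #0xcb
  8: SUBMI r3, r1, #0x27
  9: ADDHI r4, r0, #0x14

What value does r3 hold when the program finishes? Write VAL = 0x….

VAL = 0x1f

0: ✓ CMP  NZCV=1001
1: · MOVHI
2: · MOVHI
3: · MOVLT
4: ✓ CMP  NZCV=1001
5: · ADDCS
6: ✓ MOVVS  r2←0xbf
7: ✓ CMP  NZCV=0000
8: · SUBMI
9: · ADDHI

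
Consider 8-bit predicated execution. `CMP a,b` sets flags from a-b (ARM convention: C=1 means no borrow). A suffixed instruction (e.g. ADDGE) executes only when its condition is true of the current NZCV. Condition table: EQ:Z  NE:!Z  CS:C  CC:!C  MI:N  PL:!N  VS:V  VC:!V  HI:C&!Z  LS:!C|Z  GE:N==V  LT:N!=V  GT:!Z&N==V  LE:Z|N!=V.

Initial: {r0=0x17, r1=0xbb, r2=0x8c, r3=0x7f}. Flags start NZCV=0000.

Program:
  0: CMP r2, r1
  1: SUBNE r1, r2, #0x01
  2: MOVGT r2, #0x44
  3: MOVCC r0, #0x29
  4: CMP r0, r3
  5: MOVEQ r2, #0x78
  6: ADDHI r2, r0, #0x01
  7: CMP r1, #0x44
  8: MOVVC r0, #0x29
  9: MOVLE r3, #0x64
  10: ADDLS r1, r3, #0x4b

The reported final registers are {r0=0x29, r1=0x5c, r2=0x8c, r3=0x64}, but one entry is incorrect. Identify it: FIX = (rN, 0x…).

0: ✓ CMP  NZCV=1000
1: ✓ SUBNE  r1←0x8b
2: · MOVGT
3: ✓ MOVCC  r0←0x29
4: ✓ CMP  NZCV=1000
5: · MOVEQ
6: · ADDHI
7: ✓ CMP  NZCV=0011
8: · MOVVC
9: ✓ MOVLE  r3←0x64
10: · ADDLS

FIX = (r1, 0x8b)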